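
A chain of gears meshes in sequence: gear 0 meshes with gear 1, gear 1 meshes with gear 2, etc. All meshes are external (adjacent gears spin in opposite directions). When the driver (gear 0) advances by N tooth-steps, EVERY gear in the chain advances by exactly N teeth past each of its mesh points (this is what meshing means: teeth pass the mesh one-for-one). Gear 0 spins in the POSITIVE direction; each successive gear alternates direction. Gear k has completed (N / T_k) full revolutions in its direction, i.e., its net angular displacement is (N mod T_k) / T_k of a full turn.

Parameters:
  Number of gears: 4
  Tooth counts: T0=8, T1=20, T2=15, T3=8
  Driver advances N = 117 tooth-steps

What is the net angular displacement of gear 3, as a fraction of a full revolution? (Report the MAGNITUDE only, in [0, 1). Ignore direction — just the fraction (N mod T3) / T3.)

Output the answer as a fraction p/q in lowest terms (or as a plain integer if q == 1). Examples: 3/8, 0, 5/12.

Chain of 4 gears, tooth counts: [8, 20, 15, 8]
  gear 0: T0=8, direction=positive, advance = 117 mod 8 = 5 teeth = 5/8 turn
  gear 1: T1=20, direction=negative, advance = 117 mod 20 = 17 teeth = 17/20 turn
  gear 2: T2=15, direction=positive, advance = 117 mod 15 = 12 teeth = 12/15 turn
  gear 3: T3=8, direction=negative, advance = 117 mod 8 = 5 teeth = 5/8 turn
Gear 3: 117 mod 8 = 5
Fraction = 5 / 8 = 5/8 (gcd(5,8)=1) = 5/8

Answer: 5/8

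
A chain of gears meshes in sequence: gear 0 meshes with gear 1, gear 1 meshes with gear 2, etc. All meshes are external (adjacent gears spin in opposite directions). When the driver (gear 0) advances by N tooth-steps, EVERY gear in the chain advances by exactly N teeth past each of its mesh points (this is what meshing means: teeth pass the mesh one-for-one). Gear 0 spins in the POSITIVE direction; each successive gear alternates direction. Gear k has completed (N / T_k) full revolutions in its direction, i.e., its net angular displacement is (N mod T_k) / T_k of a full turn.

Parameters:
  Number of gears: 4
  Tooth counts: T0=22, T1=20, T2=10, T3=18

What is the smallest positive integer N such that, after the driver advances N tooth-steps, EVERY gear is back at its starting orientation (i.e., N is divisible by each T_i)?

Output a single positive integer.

Gear k returns to start when N is a multiple of T_k.
All gears at start simultaneously when N is a common multiple of [22, 20, 10, 18]; the smallest such N is lcm(22, 20, 10, 18).
Start: lcm = T0 = 22
Fold in T1=20: gcd(22, 20) = 2; lcm(22, 20) = 22 * 20 / 2 = 440 / 2 = 220
Fold in T2=10: gcd(220, 10) = 10; lcm(220, 10) = 220 * 10 / 10 = 2200 / 10 = 220
Fold in T3=18: gcd(220, 18) = 2; lcm(220, 18) = 220 * 18 / 2 = 3960 / 2 = 1980
Full cycle length = 1980

Answer: 1980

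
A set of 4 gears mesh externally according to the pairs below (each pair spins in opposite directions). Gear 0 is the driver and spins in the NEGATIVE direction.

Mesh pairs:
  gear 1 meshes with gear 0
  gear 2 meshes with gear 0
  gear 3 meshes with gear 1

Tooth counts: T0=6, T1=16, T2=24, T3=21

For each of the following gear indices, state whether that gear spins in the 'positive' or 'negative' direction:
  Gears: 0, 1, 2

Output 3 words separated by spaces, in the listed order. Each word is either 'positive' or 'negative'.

Answer: negative positive positive

Derivation:
Gear 0 (driver): negative (depth 0)
  gear 1: meshes with gear 0 -> depth 1 -> positive (opposite of gear 0)
  gear 2: meshes with gear 0 -> depth 1 -> positive (opposite of gear 0)
  gear 3: meshes with gear 1 -> depth 2 -> negative (opposite of gear 1)
Queried indices 0, 1, 2 -> negative, positive, positive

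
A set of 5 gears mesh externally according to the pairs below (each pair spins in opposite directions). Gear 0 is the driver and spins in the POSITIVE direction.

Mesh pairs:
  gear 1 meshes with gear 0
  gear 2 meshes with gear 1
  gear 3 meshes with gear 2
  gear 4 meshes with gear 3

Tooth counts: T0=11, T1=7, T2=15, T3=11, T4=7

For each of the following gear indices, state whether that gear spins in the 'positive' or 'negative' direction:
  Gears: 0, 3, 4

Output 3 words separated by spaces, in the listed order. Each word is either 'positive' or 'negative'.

Gear 0 (driver): positive (depth 0)
  gear 1: meshes with gear 0 -> depth 1 -> negative (opposite of gear 0)
  gear 2: meshes with gear 1 -> depth 2 -> positive (opposite of gear 1)
  gear 3: meshes with gear 2 -> depth 3 -> negative (opposite of gear 2)
  gear 4: meshes with gear 3 -> depth 4 -> positive (opposite of gear 3)
Queried indices 0, 3, 4 -> positive, negative, positive

Answer: positive negative positive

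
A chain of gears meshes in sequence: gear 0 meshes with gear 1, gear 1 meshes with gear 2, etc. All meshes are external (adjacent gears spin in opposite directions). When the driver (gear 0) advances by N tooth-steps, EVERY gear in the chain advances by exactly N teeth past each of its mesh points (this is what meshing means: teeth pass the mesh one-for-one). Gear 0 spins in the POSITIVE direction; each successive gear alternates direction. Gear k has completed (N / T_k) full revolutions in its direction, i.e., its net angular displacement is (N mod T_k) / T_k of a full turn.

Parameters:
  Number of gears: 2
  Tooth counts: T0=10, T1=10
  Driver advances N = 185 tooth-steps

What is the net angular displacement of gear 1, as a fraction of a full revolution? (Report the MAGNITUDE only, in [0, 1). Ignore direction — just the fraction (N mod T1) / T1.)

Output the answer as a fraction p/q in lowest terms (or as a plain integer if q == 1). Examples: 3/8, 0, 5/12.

Chain of 2 gears, tooth counts: [10, 10]
  gear 0: T0=10, direction=positive, advance = 185 mod 10 = 5 teeth = 5/10 turn
  gear 1: T1=10, direction=negative, advance = 185 mod 10 = 5 teeth = 5/10 turn
Gear 1: 185 mod 10 = 5
Fraction = 5 / 10 = 1/2 (gcd(5,10)=5) = 1/2

Answer: 1/2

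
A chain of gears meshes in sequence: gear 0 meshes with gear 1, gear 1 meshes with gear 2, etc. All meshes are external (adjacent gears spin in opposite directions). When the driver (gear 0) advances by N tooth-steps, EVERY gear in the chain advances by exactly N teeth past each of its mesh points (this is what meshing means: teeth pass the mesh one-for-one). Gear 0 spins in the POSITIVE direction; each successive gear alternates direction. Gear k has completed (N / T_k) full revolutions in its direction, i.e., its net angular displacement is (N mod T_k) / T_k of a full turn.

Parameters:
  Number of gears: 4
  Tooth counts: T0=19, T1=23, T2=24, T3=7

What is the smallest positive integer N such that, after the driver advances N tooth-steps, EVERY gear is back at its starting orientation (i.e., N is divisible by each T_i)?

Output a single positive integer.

Gear k returns to start when N is a multiple of T_k.
All gears at start simultaneously when N is a common multiple of [19, 23, 24, 7]; the smallest such N is lcm(19, 23, 24, 7).
Start: lcm = T0 = 19
Fold in T1=23: gcd(19, 23) = 1; lcm(19, 23) = 19 * 23 / 1 = 437 / 1 = 437
Fold in T2=24: gcd(437, 24) = 1; lcm(437, 24) = 437 * 24 / 1 = 10488 / 1 = 10488
Fold in T3=7: gcd(10488, 7) = 1; lcm(10488, 7) = 10488 * 7 / 1 = 73416 / 1 = 73416
Full cycle length = 73416

Answer: 73416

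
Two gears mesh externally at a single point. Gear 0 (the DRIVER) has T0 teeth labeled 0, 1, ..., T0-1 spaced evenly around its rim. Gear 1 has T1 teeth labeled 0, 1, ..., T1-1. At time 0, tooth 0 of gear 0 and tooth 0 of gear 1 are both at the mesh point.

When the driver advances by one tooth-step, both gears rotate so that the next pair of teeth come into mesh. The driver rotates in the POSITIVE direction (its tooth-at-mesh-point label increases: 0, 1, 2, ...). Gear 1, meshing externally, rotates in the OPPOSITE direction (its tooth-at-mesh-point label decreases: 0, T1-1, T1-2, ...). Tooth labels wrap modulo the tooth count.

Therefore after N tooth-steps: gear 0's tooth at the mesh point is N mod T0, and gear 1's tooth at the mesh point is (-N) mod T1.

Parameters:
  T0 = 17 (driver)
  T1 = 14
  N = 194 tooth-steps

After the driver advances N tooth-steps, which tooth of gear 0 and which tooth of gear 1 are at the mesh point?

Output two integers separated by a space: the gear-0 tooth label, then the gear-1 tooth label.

Answer: 7 2

Derivation:
Gear 0 (driver, T0=17): tooth at mesh = N mod T0
  194 = 11 * 17 + 7, so 194 mod 17 = 7
  gear 0 tooth = 7
Gear 1 (driven, T1=14): tooth at mesh = (-N) mod T1
  194 = 13 * 14 + 12, so 194 mod 14 = 12
  (-194) mod 14 = (-12) mod 14 = 14 - 12 = 2
Mesh after 194 steps: gear-0 tooth 7 meets gear-1 tooth 2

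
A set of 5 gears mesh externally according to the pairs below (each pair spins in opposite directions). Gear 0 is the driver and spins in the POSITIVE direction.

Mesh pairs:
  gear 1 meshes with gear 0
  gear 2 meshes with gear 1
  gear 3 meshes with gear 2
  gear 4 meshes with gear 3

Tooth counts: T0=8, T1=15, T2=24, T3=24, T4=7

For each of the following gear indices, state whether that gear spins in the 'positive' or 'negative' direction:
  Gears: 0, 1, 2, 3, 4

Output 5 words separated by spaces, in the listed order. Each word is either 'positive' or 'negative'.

Gear 0 (driver): positive (depth 0)
  gear 1: meshes with gear 0 -> depth 1 -> negative (opposite of gear 0)
  gear 2: meshes with gear 1 -> depth 2 -> positive (opposite of gear 1)
  gear 3: meshes with gear 2 -> depth 3 -> negative (opposite of gear 2)
  gear 4: meshes with gear 3 -> depth 4 -> positive (opposite of gear 3)
Queried indices 0, 1, 2, 3, 4 -> positive, negative, positive, negative, positive

Answer: positive negative positive negative positive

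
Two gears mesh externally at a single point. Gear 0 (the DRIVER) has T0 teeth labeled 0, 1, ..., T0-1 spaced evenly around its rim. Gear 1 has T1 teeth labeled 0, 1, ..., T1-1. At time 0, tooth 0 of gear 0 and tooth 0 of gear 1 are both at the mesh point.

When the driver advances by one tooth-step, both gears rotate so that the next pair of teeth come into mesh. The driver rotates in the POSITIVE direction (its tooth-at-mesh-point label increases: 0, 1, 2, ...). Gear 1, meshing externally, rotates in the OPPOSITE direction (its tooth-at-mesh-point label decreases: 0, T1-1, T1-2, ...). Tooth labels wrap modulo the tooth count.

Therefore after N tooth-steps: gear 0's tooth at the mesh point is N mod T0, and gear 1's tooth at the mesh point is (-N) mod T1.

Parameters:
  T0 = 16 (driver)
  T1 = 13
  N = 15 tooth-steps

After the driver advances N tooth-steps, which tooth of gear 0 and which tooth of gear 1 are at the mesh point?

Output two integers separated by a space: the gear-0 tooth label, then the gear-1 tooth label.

Answer: 15 11

Derivation:
Gear 0 (driver, T0=16): tooth at mesh = N mod T0
  15 = 0 * 16 + 15, so 15 mod 16 = 15
  gear 0 tooth = 15
Gear 1 (driven, T1=13): tooth at mesh = (-N) mod T1
  15 = 1 * 13 + 2, so 15 mod 13 = 2
  (-15) mod 13 = (-2) mod 13 = 13 - 2 = 11
Mesh after 15 steps: gear-0 tooth 15 meets gear-1 tooth 11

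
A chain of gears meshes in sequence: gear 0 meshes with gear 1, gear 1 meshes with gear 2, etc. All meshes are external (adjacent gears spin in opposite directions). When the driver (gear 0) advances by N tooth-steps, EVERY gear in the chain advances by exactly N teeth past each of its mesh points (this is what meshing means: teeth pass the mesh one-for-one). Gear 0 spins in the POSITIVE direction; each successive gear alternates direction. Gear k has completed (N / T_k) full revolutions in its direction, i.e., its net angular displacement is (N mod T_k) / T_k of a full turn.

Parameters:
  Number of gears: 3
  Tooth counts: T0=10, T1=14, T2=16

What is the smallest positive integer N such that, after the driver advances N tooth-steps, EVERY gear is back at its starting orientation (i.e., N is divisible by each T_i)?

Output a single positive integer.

Answer: 560

Derivation:
Gear k returns to start when N is a multiple of T_k.
All gears at start simultaneously when N is a common multiple of [10, 14, 16]; the smallest such N is lcm(10, 14, 16).
Start: lcm = T0 = 10
Fold in T1=14: gcd(10, 14) = 2; lcm(10, 14) = 10 * 14 / 2 = 140 / 2 = 70
Fold in T2=16: gcd(70, 16) = 2; lcm(70, 16) = 70 * 16 / 2 = 1120 / 2 = 560
Full cycle length = 560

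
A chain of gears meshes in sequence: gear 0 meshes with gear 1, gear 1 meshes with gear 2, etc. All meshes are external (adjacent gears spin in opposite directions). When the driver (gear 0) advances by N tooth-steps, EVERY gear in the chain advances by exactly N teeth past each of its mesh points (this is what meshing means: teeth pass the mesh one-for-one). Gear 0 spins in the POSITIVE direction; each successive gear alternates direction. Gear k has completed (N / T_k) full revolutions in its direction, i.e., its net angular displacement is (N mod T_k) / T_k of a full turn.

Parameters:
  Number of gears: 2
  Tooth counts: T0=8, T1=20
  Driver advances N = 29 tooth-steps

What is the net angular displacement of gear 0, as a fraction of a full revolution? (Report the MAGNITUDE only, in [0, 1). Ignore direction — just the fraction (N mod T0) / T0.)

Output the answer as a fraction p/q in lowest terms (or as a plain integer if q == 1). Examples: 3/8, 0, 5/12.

Chain of 2 gears, tooth counts: [8, 20]
  gear 0: T0=8, direction=positive, advance = 29 mod 8 = 5 teeth = 5/8 turn
  gear 1: T1=20, direction=negative, advance = 29 mod 20 = 9 teeth = 9/20 turn
Gear 0: 29 mod 8 = 5
Fraction = 5 / 8 = 5/8 (gcd(5,8)=1) = 5/8

Answer: 5/8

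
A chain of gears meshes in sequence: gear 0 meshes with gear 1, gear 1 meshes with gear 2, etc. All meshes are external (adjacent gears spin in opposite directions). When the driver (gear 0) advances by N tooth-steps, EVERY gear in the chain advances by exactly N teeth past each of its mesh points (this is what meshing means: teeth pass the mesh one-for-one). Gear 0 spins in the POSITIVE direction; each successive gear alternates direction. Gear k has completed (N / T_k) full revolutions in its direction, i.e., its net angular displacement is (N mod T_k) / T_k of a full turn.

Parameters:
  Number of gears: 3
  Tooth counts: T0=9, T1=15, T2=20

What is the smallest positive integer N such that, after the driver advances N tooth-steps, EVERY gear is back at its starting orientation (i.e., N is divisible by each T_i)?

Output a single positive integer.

Gear k returns to start when N is a multiple of T_k.
All gears at start simultaneously when N is a common multiple of [9, 15, 20]; the smallest such N is lcm(9, 15, 20).
Start: lcm = T0 = 9
Fold in T1=15: gcd(9, 15) = 3; lcm(9, 15) = 9 * 15 / 3 = 135 / 3 = 45
Fold in T2=20: gcd(45, 20) = 5; lcm(45, 20) = 45 * 20 / 5 = 900 / 5 = 180
Full cycle length = 180

Answer: 180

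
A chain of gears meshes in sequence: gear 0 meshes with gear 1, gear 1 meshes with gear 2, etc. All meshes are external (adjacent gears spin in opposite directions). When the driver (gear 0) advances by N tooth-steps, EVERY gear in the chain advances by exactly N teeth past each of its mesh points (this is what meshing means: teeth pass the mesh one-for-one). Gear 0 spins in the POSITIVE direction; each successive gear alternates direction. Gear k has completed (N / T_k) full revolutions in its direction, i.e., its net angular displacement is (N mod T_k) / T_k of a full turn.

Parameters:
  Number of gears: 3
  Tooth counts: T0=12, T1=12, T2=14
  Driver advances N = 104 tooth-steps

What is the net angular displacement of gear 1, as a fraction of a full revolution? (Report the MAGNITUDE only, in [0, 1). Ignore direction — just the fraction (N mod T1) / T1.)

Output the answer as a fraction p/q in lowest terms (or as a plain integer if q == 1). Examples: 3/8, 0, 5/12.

Answer: 2/3

Derivation:
Chain of 3 gears, tooth counts: [12, 12, 14]
  gear 0: T0=12, direction=positive, advance = 104 mod 12 = 8 teeth = 8/12 turn
  gear 1: T1=12, direction=negative, advance = 104 mod 12 = 8 teeth = 8/12 turn
  gear 2: T2=14, direction=positive, advance = 104 mod 14 = 6 teeth = 6/14 turn
Gear 1: 104 mod 12 = 8
Fraction = 8 / 12 = 2/3 (gcd(8,12)=4) = 2/3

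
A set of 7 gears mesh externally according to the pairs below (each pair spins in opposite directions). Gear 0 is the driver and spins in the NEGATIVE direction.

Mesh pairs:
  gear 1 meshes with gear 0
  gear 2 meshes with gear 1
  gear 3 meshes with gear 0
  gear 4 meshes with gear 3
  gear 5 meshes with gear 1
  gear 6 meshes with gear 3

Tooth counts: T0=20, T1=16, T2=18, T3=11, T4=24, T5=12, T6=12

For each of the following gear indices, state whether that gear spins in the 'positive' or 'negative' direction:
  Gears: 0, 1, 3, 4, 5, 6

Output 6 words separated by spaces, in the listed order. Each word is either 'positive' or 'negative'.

Answer: negative positive positive negative negative negative

Derivation:
Gear 0 (driver): negative (depth 0)
  gear 1: meshes with gear 0 -> depth 1 -> positive (opposite of gear 0)
  gear 2: meshes with gear 1 -> depth 2 -> negative (opposite of gear 1)
  gear 3: meshes with gear 0 -> depth 1 -> positive (opposite of gear 0)
  gear 4: meshes with gear 3 -> depth 2 -> negative (opposite of gear 3)
  gear 5: meshes with gear 1 -> depth 2 -> negative (opposite of gear 1)
  gear 6: meshes with gear 3 -> depth 2 -> negative (opposite of gear 3)
Queried indices 0, 1, 3, 4, 5, 6 -> negative, positive, positive, negative, negative, negative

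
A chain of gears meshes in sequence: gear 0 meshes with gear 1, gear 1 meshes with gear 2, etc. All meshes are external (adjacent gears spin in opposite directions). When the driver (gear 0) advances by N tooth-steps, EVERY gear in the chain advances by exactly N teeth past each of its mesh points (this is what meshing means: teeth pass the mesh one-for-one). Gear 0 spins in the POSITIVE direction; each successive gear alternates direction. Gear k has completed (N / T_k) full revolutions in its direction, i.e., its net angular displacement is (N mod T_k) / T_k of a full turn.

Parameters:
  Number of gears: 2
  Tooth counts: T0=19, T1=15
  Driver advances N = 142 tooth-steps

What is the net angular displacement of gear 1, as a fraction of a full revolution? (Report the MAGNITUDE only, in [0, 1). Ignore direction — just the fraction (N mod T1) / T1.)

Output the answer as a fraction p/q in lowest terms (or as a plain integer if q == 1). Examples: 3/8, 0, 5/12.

Chain of 2 gears, tooth counts: [19, 15]
  gear 0: T0=19, direction=positive, advance = 142 mod 19 = 9 teeth = 9/19 turn
  gear 1: T1=15, direction=negative, advance = 142 mod 15 = 7 teeth = 7/15 turn
Gear 1: 142 mod 15 = 7
Fraction = 7 / 15 = 7/15 (gcd(7,15)=1) = 7/15

Answer: 7/15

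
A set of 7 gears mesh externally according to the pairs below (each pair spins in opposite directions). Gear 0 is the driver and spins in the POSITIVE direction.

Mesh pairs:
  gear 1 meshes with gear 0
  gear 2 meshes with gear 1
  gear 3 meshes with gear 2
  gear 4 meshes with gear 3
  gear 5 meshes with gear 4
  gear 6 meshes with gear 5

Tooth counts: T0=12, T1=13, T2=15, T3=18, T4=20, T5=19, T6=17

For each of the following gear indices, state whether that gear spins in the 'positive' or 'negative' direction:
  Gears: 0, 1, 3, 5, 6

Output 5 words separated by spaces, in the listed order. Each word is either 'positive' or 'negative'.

Gear 0 (driver): positive (depth 0)
  gear 1: meshes with gear 0 -> depth 1 -> negative (opposite of gear 0)
  gear 2: meshes with gear 1 -> depth 2 -> positive (opposite of gear 1)
  gear 3: meshes with gear 2 -> depth 3 -> negative (opposite of gear 2)
  gear 4: meshes with gear 3 -> depth 4 -> positive (opposite of gear 3)
  gear 5: meshes with gear 4 -> depth 5 -> negative (opposite of gear 4)
  gear 6: meshes with gear 5 -> depth 6 -> positive (opposite of gear 5)
Queried indices 0, 1, 3, 5, 6 -> positive, negative, negative, negative, positive

Answer: positive negative negative negative positive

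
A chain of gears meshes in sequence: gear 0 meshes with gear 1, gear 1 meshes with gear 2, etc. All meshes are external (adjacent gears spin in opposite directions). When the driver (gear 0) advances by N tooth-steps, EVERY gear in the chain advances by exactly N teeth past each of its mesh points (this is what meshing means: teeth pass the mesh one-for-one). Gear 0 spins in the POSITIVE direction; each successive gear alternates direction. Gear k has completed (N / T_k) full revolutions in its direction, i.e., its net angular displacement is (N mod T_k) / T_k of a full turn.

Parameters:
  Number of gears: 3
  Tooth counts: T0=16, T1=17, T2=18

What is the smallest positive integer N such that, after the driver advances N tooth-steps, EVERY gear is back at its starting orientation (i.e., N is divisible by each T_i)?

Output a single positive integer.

Answer: 2448

Derivation:
Gear k returns to start when N is a multiple of T_k.
All gears at start simultaneously when N is a common multiple of [16, 17, 18]; the smallest such N is lcm(16, 17, 18).
Start: lcm = T0 = 16
Fold in T1=17: gcd(16, 17) = 1; lcm(16, 17) = 16 * 17 / 1 = 272 / 1 = 272
Fold in T2=18: gcd(272, 18) = 2; lcm(272, 18) = 272 * 18 / 2 = 4896 / 2 = 2448
Full cycle length = 2448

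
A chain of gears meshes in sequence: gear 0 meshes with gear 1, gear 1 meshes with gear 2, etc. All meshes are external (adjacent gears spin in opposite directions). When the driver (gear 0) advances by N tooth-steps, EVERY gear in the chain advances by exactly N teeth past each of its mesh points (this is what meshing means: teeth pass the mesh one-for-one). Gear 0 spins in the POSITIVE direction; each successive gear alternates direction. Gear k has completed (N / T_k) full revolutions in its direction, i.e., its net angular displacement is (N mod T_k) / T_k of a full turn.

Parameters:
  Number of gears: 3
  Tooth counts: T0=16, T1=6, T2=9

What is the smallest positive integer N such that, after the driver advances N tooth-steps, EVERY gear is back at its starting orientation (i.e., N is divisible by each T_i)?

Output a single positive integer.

Gear k returns to start when N is a multiple of T_k.
All gears at start simultaneously when N is a common multiple of [16, 6, 9]; the smallest such N is lcm(16, 6, 9).
Start: lcm = T0 = 16
Fold in T1=6: gcd(16, 6) = 2; lcm(16, 6) = 16 * 6 / 2 = 96 / 2 = 48
Fold in T2=9: gcd(48, 9) = 3; lcm(48, 9) = 48 * 9 / 3 = 432 / 3 = 144
Full cycle length = 144

Answer: 144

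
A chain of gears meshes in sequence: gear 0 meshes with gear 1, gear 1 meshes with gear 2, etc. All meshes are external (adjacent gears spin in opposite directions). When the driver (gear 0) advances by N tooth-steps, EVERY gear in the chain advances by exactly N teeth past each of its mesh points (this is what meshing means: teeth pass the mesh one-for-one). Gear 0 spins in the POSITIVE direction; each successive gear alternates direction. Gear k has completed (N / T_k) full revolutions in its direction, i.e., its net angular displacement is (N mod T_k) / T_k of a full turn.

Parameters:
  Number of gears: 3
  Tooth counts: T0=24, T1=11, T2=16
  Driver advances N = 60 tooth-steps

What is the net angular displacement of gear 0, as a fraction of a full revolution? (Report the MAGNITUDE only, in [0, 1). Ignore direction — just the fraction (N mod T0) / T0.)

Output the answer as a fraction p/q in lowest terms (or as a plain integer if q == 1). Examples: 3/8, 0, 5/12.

Answer: 1/2

Derivation:
Chain of 3 gears, tooth counts: [24, 11, 16]
  gear 0: T0=24, direction=positive, advance = 60 mod 24 = 12 teeth = 12/24 turn
  gear 1: T1=11, direction=negative, advance = 60 mod 11 = 5 teeth = 5/11 turn
  gear 2: T2=16, direction=positive, advance = 60 mod 16 = 12 teeth = 12/16 turn
Gear 0: 60 mod 24 = 12
Fraction = 12 / 24 = 1/2 (gcd(12,24)=12) = 1/2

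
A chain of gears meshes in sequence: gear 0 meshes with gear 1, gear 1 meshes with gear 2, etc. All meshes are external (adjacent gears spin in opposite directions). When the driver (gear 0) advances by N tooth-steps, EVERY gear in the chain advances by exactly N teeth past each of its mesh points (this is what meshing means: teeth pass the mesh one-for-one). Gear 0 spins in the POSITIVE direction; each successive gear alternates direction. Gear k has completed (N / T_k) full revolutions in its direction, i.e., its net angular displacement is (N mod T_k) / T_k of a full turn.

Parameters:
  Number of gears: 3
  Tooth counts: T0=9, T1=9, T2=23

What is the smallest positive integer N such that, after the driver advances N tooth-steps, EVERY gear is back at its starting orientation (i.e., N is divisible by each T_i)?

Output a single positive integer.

Gear k returns to start when N is a multiple of T_k.
All gears at start simultaneously when N is a common multiple of [9, 9, 23]; the smallest such N is lcm(9, 9, 23).
Start: lcm = T0 = 9
Fold in T1=9: gcd(9, 9) = 9; lcm(9, 9) = 9 * 9 / 9 = 81 / 9 = 9
Fold in T2=23: gcd(9, 23) = 1; lcm(9, 23) = 9 * 23 / 1 = 207 / 1 = 207
Full cycle length = 207

Answer: 207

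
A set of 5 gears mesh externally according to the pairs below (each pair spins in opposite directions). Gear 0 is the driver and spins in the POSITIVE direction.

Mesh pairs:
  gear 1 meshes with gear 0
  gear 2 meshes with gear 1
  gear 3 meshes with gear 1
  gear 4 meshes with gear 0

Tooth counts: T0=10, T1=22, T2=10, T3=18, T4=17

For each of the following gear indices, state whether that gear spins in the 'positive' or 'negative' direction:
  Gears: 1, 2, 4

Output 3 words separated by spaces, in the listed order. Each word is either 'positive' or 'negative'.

Gear 0 (driver): positive (depth 0)
  gear 1: meshes with gear 0 -> depth 1 -> negative (opposite of gear 0)
  gear 2: meshes with gear 1 -> depth 2 -> positive (opposite of gear 1)
  gear 3: meshes with gear 1 -> depth 2 -> positive (opposite of gear 1)
  gear 4: meshes with gear 0 -> depth 1 -> negative (opposite of gear 0)
Queried indices 1, 2, 4 -> negative, positive, negative

Answer: negative positive negative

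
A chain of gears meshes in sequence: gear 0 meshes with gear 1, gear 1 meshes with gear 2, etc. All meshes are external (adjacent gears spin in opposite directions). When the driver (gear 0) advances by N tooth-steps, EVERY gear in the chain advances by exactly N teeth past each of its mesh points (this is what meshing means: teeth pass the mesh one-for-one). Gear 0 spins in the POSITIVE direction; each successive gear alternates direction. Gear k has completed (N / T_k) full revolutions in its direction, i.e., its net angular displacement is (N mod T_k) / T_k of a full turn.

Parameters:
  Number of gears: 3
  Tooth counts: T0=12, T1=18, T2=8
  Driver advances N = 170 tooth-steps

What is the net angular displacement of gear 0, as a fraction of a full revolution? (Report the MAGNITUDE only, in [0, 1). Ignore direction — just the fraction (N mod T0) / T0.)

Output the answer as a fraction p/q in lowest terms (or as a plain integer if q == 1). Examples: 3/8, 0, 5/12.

Answer: 1/6

Derivation:
Chain of 3 gears, tooth counts: [12, 18, 8]
  gear 0: T0=12, direction=positive, advance = 170 mod 12 = 2 teeth = 2/12 turn
  gear 1: T1=18, direction=negative, advance = 170 mod 18 = 8 teeth = 8/18 turn
  gear 2: T2=8, direction=positive, advance = 170 mod 8 = 2 teeth = 2/8 turn
Gear 0: 170 mod 12 = 2
Fraction = 2 / 12 = 1/6 (gcd(2,12)=2) = 1/6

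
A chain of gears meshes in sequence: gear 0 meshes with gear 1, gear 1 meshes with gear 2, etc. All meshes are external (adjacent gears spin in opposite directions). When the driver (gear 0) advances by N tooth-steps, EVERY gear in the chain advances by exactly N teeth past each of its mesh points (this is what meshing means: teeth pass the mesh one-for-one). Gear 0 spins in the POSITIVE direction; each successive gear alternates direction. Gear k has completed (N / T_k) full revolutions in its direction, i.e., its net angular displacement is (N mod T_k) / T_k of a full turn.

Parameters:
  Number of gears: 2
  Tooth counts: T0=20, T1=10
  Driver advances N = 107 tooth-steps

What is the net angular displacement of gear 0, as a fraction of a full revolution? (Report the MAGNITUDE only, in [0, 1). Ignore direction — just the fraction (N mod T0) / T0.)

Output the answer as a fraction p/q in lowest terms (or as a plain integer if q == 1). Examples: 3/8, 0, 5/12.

Chain of 2 gears, tooth counts: [20, 10]
  gear 0: T0=20, direction=positive, advance = 107 mod 20 = 7 teeth = 7/20 turn
  gear 1: T1=10, direction=negative, advance = 107 mod 10 = 7 teeth = 7/10 turn
Gear 0: 107 mod 20 = 7
Fraction = 7 / 20 = 7/20 (gcd(7,20)=1) = 7/20

Answer: 7/20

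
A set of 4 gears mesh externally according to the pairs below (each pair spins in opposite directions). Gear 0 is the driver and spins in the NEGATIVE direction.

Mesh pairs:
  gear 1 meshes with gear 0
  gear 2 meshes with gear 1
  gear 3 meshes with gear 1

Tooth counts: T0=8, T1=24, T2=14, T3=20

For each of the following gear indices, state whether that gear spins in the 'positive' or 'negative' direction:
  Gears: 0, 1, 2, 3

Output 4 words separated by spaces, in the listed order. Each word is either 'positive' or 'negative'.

Answer: negative positive negative negative

Derivation:
Gear 0 (driver): negative (depth 0)
  gear 1: meshes with gear 0 -> depth 1 -> positive (opposite of gear 0)
  gear 2: meshes with gear 1 -> depth 2 -> negative (opposite of gear 1)
  gear 3: meshes with gear 1 -> depth 2 -> negative (opposite of gear 1)
Queried indices 0, 1, 2, 3 -> negative, positive, negative, negative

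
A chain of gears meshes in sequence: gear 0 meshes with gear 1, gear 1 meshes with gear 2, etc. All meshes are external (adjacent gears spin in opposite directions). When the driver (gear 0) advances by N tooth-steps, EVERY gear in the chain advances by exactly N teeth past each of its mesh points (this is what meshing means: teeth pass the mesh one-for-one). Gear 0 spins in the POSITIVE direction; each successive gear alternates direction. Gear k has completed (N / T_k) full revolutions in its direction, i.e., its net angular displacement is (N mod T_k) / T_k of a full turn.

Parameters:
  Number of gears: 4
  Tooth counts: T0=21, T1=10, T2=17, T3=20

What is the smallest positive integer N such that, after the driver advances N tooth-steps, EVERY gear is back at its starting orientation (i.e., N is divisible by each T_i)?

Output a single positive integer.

Gear k returns to start when N is a multiple of T_k.
All gears at start simultaneously when N is a common multiple of [21, 10, 17, 20]; the smallest such N is lcm(21, 10, 17, 20).
Start: lcm = T0 = 21
Fold in T1=10: gcd(21, 10) = 1; lcm(21, 10) = 21 * 10 / 1 = 210 / 1 = 210
Fold in T2=17: gcd(210, 17) = 1; lcm(210, 17) = 210 * 17 / 1 = 3570 / 1 = 3570
Fold in T3=20: gcd(3570, 20) = 10; lcm(3570, 20) = 3570 * 20 / 10 = 71400 / 10 = 7140
Full cycle length = 7140

Answer: 7140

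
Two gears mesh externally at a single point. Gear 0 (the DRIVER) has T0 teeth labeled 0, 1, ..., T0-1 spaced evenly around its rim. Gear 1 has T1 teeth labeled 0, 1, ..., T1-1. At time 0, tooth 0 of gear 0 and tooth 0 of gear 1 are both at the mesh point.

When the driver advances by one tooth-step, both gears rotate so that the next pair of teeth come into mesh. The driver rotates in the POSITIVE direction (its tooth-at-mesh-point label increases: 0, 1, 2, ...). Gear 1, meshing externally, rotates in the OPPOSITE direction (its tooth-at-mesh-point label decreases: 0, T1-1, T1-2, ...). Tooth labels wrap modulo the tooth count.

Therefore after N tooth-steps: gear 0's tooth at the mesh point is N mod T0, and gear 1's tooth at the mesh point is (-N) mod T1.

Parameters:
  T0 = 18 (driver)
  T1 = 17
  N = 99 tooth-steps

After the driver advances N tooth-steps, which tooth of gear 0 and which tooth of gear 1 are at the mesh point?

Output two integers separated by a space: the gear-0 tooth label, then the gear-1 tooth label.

Answer: 9 3

Derivation:
Gear 0 (driver, T0=18): tooth at mesh = N mod T0
  99 = 5 * 18 + 9, so 99 mod 18 = 9
  gear 0 tooth = 9
Gear 1 (driven, T1=17): tooth at mesh = (-N) mod T1
  99 = 5 * 17 + 14, so 99 mod 17 = 14
  (-99) mod 17 = (-14) mod 17 = 17 - 14 = 3
Mesh after 99 steps: gear-0 tooth 9 meets gear-1 tooth 3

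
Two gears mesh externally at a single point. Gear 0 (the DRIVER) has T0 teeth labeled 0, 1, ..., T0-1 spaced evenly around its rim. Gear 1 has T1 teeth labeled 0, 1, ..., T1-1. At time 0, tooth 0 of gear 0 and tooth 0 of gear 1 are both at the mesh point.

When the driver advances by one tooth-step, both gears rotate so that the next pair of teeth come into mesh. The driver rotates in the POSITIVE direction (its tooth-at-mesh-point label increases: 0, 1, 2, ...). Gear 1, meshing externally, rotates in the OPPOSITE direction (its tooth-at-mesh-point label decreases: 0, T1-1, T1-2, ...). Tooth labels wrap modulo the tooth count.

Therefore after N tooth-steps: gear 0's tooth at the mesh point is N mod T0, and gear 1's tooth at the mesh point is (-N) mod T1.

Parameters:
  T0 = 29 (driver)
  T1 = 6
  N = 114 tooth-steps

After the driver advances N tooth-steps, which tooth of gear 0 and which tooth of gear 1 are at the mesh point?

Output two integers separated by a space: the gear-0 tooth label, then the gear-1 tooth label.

Answer: 27 0

Derivation:
Gear 0 (driver, T0=29): tooth at mesh = N mod T0
  114 = 3 * 29 + 27, so 114 mod 29 = 27
  gear 0 tooth = 27
Gear 1 (driven, T1=6): tooth at mesh = (-N) mod T1
  114 = 19 * 6 + 0, so 114 mod 6 = 0
  (-114) mod 6 = 0
Mesh after 114 steps: gear-0 tooth 27 meets gear-1 tooth 0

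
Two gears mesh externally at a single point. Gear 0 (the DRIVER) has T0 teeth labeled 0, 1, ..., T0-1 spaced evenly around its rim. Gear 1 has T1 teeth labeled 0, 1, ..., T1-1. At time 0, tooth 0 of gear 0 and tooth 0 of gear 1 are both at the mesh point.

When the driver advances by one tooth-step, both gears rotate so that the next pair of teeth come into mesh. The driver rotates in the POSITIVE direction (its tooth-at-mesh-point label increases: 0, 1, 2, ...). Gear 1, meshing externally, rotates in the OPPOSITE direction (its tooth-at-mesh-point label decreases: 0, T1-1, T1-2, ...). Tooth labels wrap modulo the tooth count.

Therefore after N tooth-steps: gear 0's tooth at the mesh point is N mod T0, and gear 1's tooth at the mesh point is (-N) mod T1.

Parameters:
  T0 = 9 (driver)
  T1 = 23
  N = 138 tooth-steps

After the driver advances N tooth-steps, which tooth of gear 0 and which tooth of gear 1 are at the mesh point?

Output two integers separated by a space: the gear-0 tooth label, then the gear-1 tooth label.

Gear 0 (driver, T0=9): tooth at mesh = N mod T0
  138 = 15 * 9 + 3, so 138 mod 9 = 3
  gear 0 tooth = 3
Gear 1 (driven, T1=23): tooth at mesh = (-N) mod T1
  138 = 6 * 23 + 0, so 138 mod 23 = 0
  (-138) mod 23 = 0
Mesh after 138 steps: gear-0 tooth 3 meets gear-1 tooth 0

Answer: 3 0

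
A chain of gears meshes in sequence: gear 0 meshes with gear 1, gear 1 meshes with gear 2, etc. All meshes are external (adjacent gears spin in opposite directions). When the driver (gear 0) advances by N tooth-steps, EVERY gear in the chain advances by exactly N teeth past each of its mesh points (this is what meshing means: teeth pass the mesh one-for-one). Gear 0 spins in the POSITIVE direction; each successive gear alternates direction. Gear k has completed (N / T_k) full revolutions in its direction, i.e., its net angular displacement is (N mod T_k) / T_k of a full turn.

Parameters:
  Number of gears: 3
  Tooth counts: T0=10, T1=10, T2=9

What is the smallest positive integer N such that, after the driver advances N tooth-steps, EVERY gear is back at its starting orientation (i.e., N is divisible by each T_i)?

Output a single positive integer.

Gear k returns to start when N is a multiple of T_k.
All gears at start simultaneously when N is a common multiple of [10, 10, 9]; the smallest such N is lcm(10, 10, 9).
Start: lcm = T0 = 10
Fold in T1=10: gcd(10, 10) = 10; lcm(10, 10) = 10 * 10 / 10 = 100 / 10 = 10
Fold in T2=9: gcd(10, 9) = 1; lcm(10, 9) = 10 * 9 / 1 = 90 / 1 = 90
Full cycle length = 90

Answer: 90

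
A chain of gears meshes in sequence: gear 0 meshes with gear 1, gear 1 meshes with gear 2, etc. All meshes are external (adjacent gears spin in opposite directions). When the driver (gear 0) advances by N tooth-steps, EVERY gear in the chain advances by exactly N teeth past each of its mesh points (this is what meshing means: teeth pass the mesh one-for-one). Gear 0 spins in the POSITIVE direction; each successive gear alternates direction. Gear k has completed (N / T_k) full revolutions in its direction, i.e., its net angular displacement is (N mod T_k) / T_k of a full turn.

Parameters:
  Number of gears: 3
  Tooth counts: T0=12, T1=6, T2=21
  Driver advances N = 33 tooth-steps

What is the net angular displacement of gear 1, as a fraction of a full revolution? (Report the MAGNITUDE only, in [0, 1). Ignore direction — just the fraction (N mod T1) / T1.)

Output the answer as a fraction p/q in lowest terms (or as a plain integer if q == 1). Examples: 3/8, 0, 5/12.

Answer: 1/2

Derivation:
Chain of 3 gears, tooth counts: [12, 6, 21]
  gear 0: T0=12, direction=positive, advance = 33 mod 12 = 9 teeth = 9/12 turn
  gear 1: T1=6, direction=negative, advance = 33 mod 6 = 3 teeth = 3/6 turn
  gear 2: T2=21, direction=positive, advance = 33 mod 21 = 12 teeth = 12/21 turn
Gear 1: 33 mod 6 = 3
Fraction = 3 / 6 = 1/2 (gcd(3,6)=3) = 1/2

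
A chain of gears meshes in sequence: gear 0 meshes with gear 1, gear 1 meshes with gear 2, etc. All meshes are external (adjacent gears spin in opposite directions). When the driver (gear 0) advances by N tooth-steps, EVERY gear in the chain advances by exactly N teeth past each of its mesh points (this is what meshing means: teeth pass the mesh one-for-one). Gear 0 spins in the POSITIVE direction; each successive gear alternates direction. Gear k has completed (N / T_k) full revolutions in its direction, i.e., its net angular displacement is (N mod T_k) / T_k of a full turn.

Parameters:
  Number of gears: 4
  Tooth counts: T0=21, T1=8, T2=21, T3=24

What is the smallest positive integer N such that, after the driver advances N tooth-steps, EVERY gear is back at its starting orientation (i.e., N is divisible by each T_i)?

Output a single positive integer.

Gear k returns to start when N is a multiple of T_k.
All gears at start simultaneously when N is a common multiple of [21, 8, 21, 24]; the smallest such N is lcm(21, 8, 21, 24).
Start: lcm = T0 = 21
Fold in T1=8: gcd(21, 8) = 1; lcm(21, 8) = 21 * 8 / 1 = 168 / 1 = 168
Fold in T2=21: gcd(168, 21) = 21; lcm(168, 21) = 168 * 21 / 21 = 3528 / 21 = 168
Fold in T3=24: gcd(168, 24) = 24; lcm(168, 24) = 168 * 24 / 24 = 4032 / 24 = 168
Full cycle length = 168

Answer: 168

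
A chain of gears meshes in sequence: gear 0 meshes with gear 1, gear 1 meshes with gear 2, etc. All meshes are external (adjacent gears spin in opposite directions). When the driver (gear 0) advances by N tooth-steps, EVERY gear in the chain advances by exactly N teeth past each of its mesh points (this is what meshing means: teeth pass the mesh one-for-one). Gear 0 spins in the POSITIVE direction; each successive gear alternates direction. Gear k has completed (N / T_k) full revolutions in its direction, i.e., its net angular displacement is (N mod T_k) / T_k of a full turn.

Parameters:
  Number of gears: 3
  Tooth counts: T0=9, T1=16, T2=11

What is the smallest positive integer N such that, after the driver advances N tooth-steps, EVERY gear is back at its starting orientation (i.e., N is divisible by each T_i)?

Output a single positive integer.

Answer: 1584

Derivation:
Gear k returns to start when N is a multiple of T_k.
All gears at start simultaneously when N is a common multiple of [9, 16, 11]; the smallest such N is lcm(9, 16, 11).
Start: lcm = T0 = 9
Fold in T1=16: gcd(9, 16) = 1; lcm(9, 16) = 9 * 16 / 1 = 144 / 1 = 144
Fold in T2=11: gcd(144, 11) = 1; lcm(144, 11) = 144 * 11 / 1 = 1584 / 1 = 1584
Full cycle length = 1584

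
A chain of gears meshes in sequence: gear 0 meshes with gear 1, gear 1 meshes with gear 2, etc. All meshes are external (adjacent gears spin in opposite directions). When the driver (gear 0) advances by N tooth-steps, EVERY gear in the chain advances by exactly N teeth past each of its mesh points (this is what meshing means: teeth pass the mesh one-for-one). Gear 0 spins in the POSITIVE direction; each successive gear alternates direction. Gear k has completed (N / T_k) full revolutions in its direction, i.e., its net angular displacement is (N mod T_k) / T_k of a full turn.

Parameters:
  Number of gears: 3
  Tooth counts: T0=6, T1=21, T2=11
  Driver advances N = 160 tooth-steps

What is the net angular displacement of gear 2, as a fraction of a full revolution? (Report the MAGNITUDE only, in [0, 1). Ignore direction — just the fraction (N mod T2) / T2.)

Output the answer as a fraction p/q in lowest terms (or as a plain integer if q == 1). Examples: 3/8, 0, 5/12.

Chain of 3 gears, tooth counts: [6, 21, 11]
  gear 0: T0=6, direction=positive, advance = 160 mod 6 = 4 teeth = 4/6 turn
  gear 1: T1=21, direction=negative, advance = 160 mod 21 = 13 teeth = 13/21 turn
  gear 2: T2=11, direction=positive, advance = 160 mod 11 = 6 teeth = 6/11 turn
Gear 2: 160 mod 11 = 6
Fraction = 6 / 11 = 6/11 (gcd(6,11)=1) = 6/11

Answer: 6/11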